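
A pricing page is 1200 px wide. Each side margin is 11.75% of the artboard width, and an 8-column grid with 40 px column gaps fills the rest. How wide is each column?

Margins: 11.75% × 1200 = 141 px each, so content = 1200 − 282 = 918 px.
8 columns + 7 column gaps: 8c + 7·40 = 918.
8c = 918 − 280 = 638, so c = 79.75 px.

79.75 px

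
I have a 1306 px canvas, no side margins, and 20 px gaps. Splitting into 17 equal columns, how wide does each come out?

58 px

17 columns + 16 gaps: 17c + 16·20 = 1306.
17c = 1306 − 320 = 986, so c = 58 px.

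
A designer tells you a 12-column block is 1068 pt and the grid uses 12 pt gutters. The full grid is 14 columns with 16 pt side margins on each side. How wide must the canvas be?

1068 − 11·12 = 936; ÷12 gives c = 78 pt.
Total width: 2·16 + 14·78 + 13·12 = 1280 pt.

1280 pt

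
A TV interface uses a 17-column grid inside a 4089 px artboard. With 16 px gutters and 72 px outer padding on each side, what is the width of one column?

217 px

Inside the margins: 4089 − 144 = 3945 px.
17c + 16·16 = 3945 → 17c = 3689 → c = 217 px.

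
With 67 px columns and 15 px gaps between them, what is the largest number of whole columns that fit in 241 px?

3 columns

k columns need k·67 + (k−1)·15 = k·82 − 15.
k·82 − 15 ≤ 241 → k ≤ 256 / 82 ≈ 3.12, so k = 3.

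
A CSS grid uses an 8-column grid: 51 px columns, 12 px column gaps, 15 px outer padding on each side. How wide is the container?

Total width: 2·15 + 8·51 + 7·12 = 522 px.

522 px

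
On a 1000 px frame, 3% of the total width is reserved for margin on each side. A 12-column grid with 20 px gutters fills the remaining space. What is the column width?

60 px

Each margin = 3% of 1000 = 30 px; content = 1000 − 2·30 = 940 px.
940 − 11·20 = 720; ÷12 gives c = 60 px.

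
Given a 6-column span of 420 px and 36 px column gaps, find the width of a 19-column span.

6c + 5·36 = 420 → 6c = 240 → c = 40 px.
19-column span = 19·40 + 18·36 = 1408 px.

1408 px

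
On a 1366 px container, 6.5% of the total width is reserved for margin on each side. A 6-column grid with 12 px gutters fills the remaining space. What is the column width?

Each margin = 6.5% of 1366 = 88.79 px; content = 1366 − 2·88.79 = 1188.42 px.
Subtracting 5 gutters of 12 leaves 1128.42 for 6 columns, so c = 188.07 px.

188.07 px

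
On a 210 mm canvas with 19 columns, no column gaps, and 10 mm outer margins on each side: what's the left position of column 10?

Inside the margins: 210 − 20 = 190 mm.
19c = 190 → c = 10 mm.
Column 10 starts at margin + 9·(column + gutter) = 10 + 9·10 = 100 mm.

100 mm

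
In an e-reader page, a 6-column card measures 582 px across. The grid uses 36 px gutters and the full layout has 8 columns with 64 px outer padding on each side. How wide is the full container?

916 px

582 − 5·36 = 402; ÷6 gives c = 67 px.
Adding margins, columns and gutters: 128 + 536 + 252 = 916 px.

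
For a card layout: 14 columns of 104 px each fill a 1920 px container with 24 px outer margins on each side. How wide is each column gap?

Content width = 1920 − 2·24 = 1872 px.
14·104 + 13g = 1872 → 13g = 416 → g = 32 px.

32 px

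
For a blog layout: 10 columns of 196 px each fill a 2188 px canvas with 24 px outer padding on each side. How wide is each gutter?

Content width = 2188 − 2·24 = 2140 px.
Columns use 1960 px, leaving 180 px across 9 gutters = 20 px each.

20 px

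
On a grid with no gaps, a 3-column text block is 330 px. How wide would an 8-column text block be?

330 / 3 = 110 px per column.
8-column span = 8·110 = 880 px.

880 px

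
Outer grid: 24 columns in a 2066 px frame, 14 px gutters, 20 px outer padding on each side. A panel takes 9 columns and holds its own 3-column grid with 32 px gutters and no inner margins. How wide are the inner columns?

229 px

Subtract both margins: 2066 − 2·20 = 2026 px.
Subtracting 23 gutters of 14 leaves 1704 for 24 columns, so c = 71 px.
9 columns plus 8 gutters: 639 + 112 = 751 px.
3d + 2·32 = 751 → 3d = 687 → d = 229 px.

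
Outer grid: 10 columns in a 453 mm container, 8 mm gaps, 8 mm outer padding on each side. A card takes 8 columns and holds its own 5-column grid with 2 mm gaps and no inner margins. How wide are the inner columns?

68 mm

Take off 16 mm of margins, leaving 437 mm.
10c + 9·8 = 437 → 10c = 365 → c = 36.5 mm.
8-column span = 8·36.5 + 7·8 = 348 mm.
5d + 4·2 = 348 → 5d = 340 → d = 68 mm.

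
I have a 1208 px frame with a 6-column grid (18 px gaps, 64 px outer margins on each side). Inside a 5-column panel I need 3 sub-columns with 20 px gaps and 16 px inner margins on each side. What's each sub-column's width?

Subtract both margins: 1208 − 2·64 = 1080 px.
6 columns + 5 gaps: 6c + 5·18 = 1080.
6c = 1080 − 90 = 990, so c = 165 px.
5 columns plus 4 gaps: 825 + 72 = 897 px.
Inner content = 897 − 2·16 = 865 px.
Subtracting 2 gaps of 20 leaves 825 for 3 columns, so d = 275 px.

275 px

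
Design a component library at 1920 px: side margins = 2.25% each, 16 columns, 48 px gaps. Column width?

1920 × (1 − 2·2.25%) = 1920 × 95.5% = 1833.6 px for the columns.
1833.6 − 15·48 = 1113.6; ÷16 gives c = 69.6 px.

69.6 px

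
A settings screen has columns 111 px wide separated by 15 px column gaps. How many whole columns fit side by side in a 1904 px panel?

15 columns

Each extra column adds 111 + 15 = 126 px.
(1904 + 15) / 126 = 15.23, so 15 columns fit.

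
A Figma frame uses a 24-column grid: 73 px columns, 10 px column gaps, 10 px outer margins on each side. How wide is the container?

2002 px

Total width: 2·10 + 24·73 + 23·10 = 2002 px.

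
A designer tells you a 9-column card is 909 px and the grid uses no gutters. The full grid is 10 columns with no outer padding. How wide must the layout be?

1010 px

909 / 9 = 101 px per column.
Summing: 1010 = 1010 px.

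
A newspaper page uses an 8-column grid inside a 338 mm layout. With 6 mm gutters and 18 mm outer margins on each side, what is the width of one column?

32.5 mm

Take off 36 mm of margins, leaving 302 mm.
8 columns + 7 gutters: 8c + 7·6 = 302.
8c = 302 − 42 = 260, so c = 32.5 mm.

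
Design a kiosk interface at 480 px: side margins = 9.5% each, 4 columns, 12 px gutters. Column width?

88.2 px

Each margin = 9.5% of 480 = 45.6 px; content = 480 − 2·45.6 = 388.8 px.
388.8 − 3·12 = 352.8; ÷4 gives c = 88.2 px.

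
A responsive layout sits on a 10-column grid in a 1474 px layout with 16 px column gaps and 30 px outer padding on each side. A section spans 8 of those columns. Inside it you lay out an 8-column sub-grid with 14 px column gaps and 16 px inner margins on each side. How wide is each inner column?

Subtract both margins: 1474 − 2·30 = 1414 px.
Subtracting 9 column gaps of 16 leaves 1270 for 10 columns, so c = 127 px.
8 columns plus 7 column gaps: 1016 + 112 = 1128 px.
Inner content = 1128 − 2·16 = 1096 px.
Subtracting 7 column gaps of 14 leaves 998 for 8 columns, so d = 124.75 px.

124.75 px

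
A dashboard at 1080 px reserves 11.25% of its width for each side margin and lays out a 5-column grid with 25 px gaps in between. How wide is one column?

147.4 px

Margins: 11.25% × 1080 = 121.5 px each, so content = 1080 − 243 = 837 px.
837 − 4·25 = 737; ÷5 gives c = 147.4 px.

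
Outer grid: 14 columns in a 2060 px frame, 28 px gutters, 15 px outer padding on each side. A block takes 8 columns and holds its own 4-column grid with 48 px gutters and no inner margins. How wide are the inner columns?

251 px

Outer content = 2060 − 2·15 = 2030 px.
14 columns + 13 gutters: 14c + 13·28 = 2030.
14c = 2030 − 364 = 1666, so c = 119 px.
8-column span = 8·119 + 7·28 = 1148 px.
Subtracting 3 gutters of 48 leaves 1004 for 4 columns, so d = 251 px.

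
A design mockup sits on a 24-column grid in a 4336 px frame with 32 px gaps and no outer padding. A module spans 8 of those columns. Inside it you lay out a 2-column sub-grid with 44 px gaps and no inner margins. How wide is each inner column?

4336 − 23·32 = 3600; ÷24 gives c = 150 px.
Span of 8: 8·150 + 7·32 = 1200 + 224 = 1424 px.
2 columns + 1 gap: 2d + 1·44 = 1424.
2d = 1424 − 44 = 1380, so d = 690 px.

690 px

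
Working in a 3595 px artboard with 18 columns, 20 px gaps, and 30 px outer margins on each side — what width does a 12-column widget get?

2350 px

Inside the margins: 3595 − 60 = 3535 px.
Subtracting 17 gaps of 20 leaves 3195 for 18 columns, so c = 177.5 px.
12-column span = 12·177.5 + 11·20 = 2350 px.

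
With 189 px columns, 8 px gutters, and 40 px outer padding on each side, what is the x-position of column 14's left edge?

2601 px

Before column 14: the margin + 13 columns + 13 gutters.
Offset = 40 + 13·(189 + 8) = 40 + 2561 = 2601 px.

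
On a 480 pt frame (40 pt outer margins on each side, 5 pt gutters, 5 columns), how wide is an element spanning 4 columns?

Content width = 480 − 2·40 = 400 pt.
Subtracting 4 gutters of 5 leaves 380 for 5 columns, so c = 76 pt.
Span of 4: 4·76 + 3·5 = 304 + 15 = 319 pt.

319 pt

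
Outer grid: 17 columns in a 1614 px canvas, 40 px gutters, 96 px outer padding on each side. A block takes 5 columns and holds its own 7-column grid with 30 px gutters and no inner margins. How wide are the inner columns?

Outer content = 1614 − 2·96 = 1422 px.
Subtracting 16 gutters of 40 leaves 782 for 17 columns, so c = 46 px.
5-column span = 5·46 + 4·40 = 390 px.
7d + 6·30 = 390 → 7d = 210 → d = 30 px.

30 px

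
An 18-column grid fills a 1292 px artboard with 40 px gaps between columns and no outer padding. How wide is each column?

34 px

18c + 17·40 = 1292 → 18c = 612 → c = 34 px.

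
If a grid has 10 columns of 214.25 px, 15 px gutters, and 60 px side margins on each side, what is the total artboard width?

2397.5 px

Adding margins, columns and gutters: 120 + 2142.5 + 135 = 2397.5 px.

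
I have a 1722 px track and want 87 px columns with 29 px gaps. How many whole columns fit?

15 columns

k columns need k·87 + (k−1)·29 = k·116 − 29.
k·116 − 29 ≤ 1722 → k ≤ 1751 / 116 ≈ 15.09, so k = 15.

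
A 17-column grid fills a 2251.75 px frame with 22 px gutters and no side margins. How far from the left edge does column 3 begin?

267.5 px

17 columns + 16 gutters: 17c + 16·22 = 2251.75.
17c = 2251.75 − 352 = 1899.75, so c = 111.75 px.
Before column 3: 2 columns + 2 gutters.
Offset = 2·(111.75 + 22) = 2·133.75 = 267.5 px.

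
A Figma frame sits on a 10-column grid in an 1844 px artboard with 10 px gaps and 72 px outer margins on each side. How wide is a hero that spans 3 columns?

503 px

Take off 144 px of margins, leaving 1700 px.
10c + 9·10 = 1700 → 10c = 1610 → c = 161 px.
3-column span = 3·161 + 2·10 = 503 px.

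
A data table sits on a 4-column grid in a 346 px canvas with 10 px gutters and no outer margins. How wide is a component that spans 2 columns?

Subtracting 3 gutters of 10 leaves 316 for 4 columns, so c = 79 px.
2-column span = 2·79 + 1·10 = 168 px.

168 px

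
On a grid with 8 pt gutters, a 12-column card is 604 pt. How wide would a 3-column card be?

12 columns + 11 gutters: 12c + 11·8 = 604.
12c = 604 − 88 = 516, so c = 43 pt.
3-column span = 3·43 + 2·8 = 145 pt.

145 pt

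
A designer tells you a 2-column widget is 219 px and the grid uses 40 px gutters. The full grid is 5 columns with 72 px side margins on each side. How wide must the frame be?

751.5 px

219 − 1·40 = 179; ÷2 gives c = 89.5 px.
Adding margins, columns and gutters: 144 + 447.5 + 160 = 751.5 px.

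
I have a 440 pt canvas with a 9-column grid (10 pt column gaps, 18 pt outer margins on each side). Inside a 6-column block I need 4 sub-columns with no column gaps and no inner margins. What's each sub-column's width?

Subtract both margins: 440 − 2·18 = 404 pt.
404 − 8·10 = 324; ÷9 gives c = 36 pt.
6 columns plus 5 column gaps: 216 + 50 = 266 pt.
4d = 266 → d = 66.5 pt.

66.5 pt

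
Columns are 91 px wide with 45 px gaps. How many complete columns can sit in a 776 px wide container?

6 columns

k columns need k·91 + (k−1)·45 = k·136 − 45.
k·136 − 45 ≤ 776 → k ≤ 821 / 136 ≈ 6.04, so k = 6.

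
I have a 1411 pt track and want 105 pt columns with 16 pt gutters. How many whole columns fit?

Each extra column adds 105 + 16 = 121 pt.
(1411 + 16) / 121 = 11.79, so 11 columns fit.

11 columns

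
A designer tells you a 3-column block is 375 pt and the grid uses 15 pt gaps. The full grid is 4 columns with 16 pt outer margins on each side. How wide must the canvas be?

3c + 2·15 = 375 → 3c = 345 → c = 115 pt.
Total width: 2·16 + 4·115 + 3·15 = 537 pt.

537 pt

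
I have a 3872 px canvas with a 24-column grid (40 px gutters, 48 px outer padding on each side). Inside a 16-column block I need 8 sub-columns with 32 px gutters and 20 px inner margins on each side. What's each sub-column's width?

Subtract both margins: 3872 − 2·48 = 3776 px.
24 columns + 23 gutters: 24c + 23·40 = 3776.
24c = 3776 − 920 = 2856, so c = 119 px.
Span of 16: 16·119 + 15·40 = 1904 + 600 = 2504 px.
Inner content = 2504 − 2·20 = 2464 px.
Subtracting 7 gutters of 32 leaves 2240 for 8 columns, so d = 280 px.

280 px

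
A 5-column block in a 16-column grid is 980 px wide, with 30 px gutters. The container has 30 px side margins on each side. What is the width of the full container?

3262 px

5c + 4·30 = 980 → 5c = 860 → c = 172 px.
Total width: 2·30 + 16·172 + 15·30 = 3262 px.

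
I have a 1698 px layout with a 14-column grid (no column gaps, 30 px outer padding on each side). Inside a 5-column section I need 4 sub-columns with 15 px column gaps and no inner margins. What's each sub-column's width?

135 px

Inside the margins: 1698 − 60 = 1638 px.
1638 / 14 = 117 px per column.
5-column span = 5·117 = 585 px.
4 columns + 3 column gaps: 4d + 3·15 = 585.
4d = 585 − 45 = 540, so d = 135 px.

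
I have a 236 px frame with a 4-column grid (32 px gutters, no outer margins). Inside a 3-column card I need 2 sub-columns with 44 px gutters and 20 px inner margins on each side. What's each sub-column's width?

42.5 px

4 columns + 3 gutters: 4c + 3·32 = 236.
4c = 236 − 96 = 140, so c = 35 px.
3 columns plus 2 gutters: 105 + 64 = 169 px.
Inner content = 169 − 2·20 = 129 px.
129 − 1·44 = 85; ÷2 gives d = 42.5 px.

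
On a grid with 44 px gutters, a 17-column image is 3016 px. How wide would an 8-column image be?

3016 − 16·44 = 2312; ÷17 gives c = 136 px.
8-column span = 8·136 + 7·44 = 1396 px.

1396 px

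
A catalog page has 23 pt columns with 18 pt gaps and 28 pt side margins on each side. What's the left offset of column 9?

Column 9 starts at margin + 8·(column + gutter) = 28 + 8·41 = 356 pt.

356 pt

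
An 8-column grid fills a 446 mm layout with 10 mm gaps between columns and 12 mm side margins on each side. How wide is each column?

Take off 24 mm of margins, leaving 422 mm.
422 − 7·10 = 352; ÷8 gives c = 44 mm.

44 mm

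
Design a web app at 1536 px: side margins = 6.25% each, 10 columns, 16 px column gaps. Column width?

Each margin = 6.25% of 1536 = 96 px; content = 1536 − 2·96 = 1344 px.
1344 − 9·16 = 1200; ÷10 gives c = 120 px.

120 px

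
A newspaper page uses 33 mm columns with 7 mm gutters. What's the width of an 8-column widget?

313 mm

8-column span = 8·33 + 7·7 = 313 mm.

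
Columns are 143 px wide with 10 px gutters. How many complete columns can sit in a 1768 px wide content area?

11 columns

11 columns: 11·143 + 10·10 = 1673 px ≤ 1768.
12 columns: 1826 px > 1768. So 11.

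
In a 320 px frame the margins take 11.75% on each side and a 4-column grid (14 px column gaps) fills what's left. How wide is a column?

Margins: 11.75% × 320 = 37.6 px each, so content = 320 − 75.2 = 244.8 px.
Subtracting 3 column gaps of 14 leaves 202.8 for 4 columns, so c = 50.7 px.

50.7 px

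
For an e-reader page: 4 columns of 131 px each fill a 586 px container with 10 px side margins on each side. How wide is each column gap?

Inside the margins: 586 − 20 = 566 px.
4 columns take 4·131 = 524 px; remaining 42 splits into 3 column gaps.
g = 42 / 3 = 14 px.

14 px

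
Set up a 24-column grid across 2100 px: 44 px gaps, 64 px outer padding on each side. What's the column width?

Content width = 2100 − 2·64 = 1972 px.
24c + 23·44 = 1972 → 24c = 960 → c = 40 px.

40 px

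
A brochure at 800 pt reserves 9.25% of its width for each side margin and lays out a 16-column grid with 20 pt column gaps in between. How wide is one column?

800 × (1 − 2·9.25%) = 800 × 81.5% = 652 pt for the columns.
Subtracting 15 column gaps of 20 leaves 352 for 16 columns, so c = 22 pt.

22 pt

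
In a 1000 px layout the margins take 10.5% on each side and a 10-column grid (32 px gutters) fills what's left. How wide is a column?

1000 × (1 − 2·10.5%) = 1000 × 79% = 790 px for the columns.
10 columns + 9 gutters: 10c + 9·32 = 790.
10c = 790 − 288 = 502, so c = 50.2 px.

50.2 px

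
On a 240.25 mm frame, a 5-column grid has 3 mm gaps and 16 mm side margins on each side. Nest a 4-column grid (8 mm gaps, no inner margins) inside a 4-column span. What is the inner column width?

Outer content = 240.25 − 2·16 = 208.25 mm.
Subtracting 4 gaps of 3 leaves 196.25 for 5 columns, so c = 39.25 mm.
4-column span = 4·39.25 + 3·3 = 166 mm.
4d + 3·8 = 166 → 4d = 142 → d = 35.5 mm.

35.5 mm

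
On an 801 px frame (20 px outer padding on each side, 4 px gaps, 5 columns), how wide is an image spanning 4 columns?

Subtract both margins: 801 − 2·20 = 761 px.
5c + 4·4 = 761 → 5c = 745 → c = 149 px.
4-column span = 4·149 + 3·4 = 608 px.

608 px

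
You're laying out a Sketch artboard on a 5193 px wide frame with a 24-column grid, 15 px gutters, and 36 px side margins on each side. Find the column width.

Inside the margins: 5193 − 72 = 5121 px.
24 columns + 23 gutters: 24c + 23·15 = 5121.
24c = 5121 − 345 = 4776, so c = 199 px.

199 px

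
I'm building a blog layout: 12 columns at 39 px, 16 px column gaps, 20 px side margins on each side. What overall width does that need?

684 px

Total width: 2·20 + 12·39 + 11·16 = 684 px.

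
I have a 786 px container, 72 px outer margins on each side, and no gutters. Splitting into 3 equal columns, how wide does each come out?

Inside the margins: 786 − 144 = 642 px.
With no gutters, each column is 642/3 = 214 px.

214 px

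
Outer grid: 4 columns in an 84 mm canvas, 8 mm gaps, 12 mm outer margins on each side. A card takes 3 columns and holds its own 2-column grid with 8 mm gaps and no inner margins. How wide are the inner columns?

Take off 24 mm of margins, leaving 60 mm.
Subtracting 3 gaps of 8 leaves 36 for 4 columns, so c = 9 mm.
Span of 3: 3·9 + 2·8 = 27 + 16 = 43 mm.
2d + 1·8 = 43 → 2d = 35 → d = 17.5 mm.

17.5 mm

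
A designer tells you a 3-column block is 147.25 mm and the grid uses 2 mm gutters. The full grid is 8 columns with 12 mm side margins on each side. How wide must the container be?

147.25 − 2·2 = 143.25; ÷3 gives c = 47.75 mm.
Adding margins, columns and gutters: 24 + 382 + 14 = 420 mm.

420 mm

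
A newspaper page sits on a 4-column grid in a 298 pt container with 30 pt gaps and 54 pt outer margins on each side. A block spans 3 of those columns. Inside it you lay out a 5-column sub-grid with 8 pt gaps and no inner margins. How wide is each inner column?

20.6 pt

Take off 108 pt of margins, leaving 190 pt.
190 − 3·30 = 100; ÷4 gives c = 25 pt.
3 columns plus 2 gaps: 75 + 60 = 135 pt.
135 − 4·8 = 103; ÷5 gives d = 20.6 pt.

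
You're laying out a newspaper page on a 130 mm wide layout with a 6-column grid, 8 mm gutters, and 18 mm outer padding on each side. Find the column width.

9 mm

Subtract both margins: 130 − 2·18 = 94 mm.
6c + 5·8 = 94 → 6c = 54 → c = 9 mm.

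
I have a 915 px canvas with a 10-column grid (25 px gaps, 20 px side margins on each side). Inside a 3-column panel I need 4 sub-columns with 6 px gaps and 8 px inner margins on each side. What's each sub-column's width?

52.75 px

Inside the margins: 915 − 40 = 875 px.
10c + 9·25 = 875 → 10c = 650 → c = 65 px.
3-column span = 3·65 + 2·25 = 245 px.
Inner content = 245 − 2·8 = 229 px.
4 columns + 3 gaps: 4d + 3·6 = 229.
4d = 229 − 18 = 211, so d = 52.75 px.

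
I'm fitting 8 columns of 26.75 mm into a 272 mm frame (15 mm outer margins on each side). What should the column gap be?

Subtract both margins: 272 − 2·15 = 242 mm.
8 columns take 8·26.75 = 214 mm; remaining 28 splits into 7 column gaps.
g = 28 / 7 = 4 mm.

4 mm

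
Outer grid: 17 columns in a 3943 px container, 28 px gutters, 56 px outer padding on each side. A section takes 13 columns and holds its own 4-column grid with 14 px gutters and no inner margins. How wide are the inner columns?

720.25 px

Outer content = 3943 − 2·56 = 3831 px.
Subtracting 16 gutters of 28 leaves 3383 for 17 columns, so c = 199 px.
13 columns plus 12 gutters: 2587 + 336 = 2923 px.
Subtracting 3 gutters of 14 leaves 2881 for 4 columns, so d = 720.25 px.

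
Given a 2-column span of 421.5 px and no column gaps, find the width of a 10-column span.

2107.5 px

With no column gaps, each column is 421.5/2 = 210.75 px.
10-column span = 10·210.75 = 2107.5 px.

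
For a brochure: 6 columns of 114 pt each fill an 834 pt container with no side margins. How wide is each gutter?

Columns use 684 pt, leaving 150 pt across 5 gutters = 30 pt each.

30 pt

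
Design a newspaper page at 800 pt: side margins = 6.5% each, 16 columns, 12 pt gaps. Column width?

32.25 pt

800 × (1 − 2·6.5%) = 800 × 87% = 696 pt for the columns.
696 − 15·12 = 516; ÷16 gives c = 32.25 pt.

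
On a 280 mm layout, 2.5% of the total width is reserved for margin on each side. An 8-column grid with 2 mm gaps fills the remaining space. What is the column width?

280 × (1 − 2·2.5%) = 280 × 95% = 266 mm for the columns.
8 columns + 7 gaps: 8c + 7·2 = 266.
8c = 266 − 14 = 252, so c = 31.5 mm.

31.5 mm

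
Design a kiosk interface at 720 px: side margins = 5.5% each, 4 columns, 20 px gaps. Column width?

720 × (1 − 2·5.5%) = 720 × 89% = 640.8 px for the columns.
4 columns + 3 gaps: 4c + 3·20 = 640.8.
4c = 640.8 − 60 = 580.8, so c = 145.2 px.

145.2 px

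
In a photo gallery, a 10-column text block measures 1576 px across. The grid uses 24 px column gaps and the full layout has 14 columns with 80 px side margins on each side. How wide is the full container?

10 columns + 9 column gaps: 10c + 9·24 = 1576.
10c = 1576 − 216 = 1360, so c = 136 px.
Container = 2·80 + 14·136 + 13·24 = 160 + 1904 + 312 = 2376 px.

2376 px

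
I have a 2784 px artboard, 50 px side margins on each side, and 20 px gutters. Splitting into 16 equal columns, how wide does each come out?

149 px

Inside the margins: 2784 − 100 = 2684 px.
2684 − 15·20 = 2384; ÷16 gives c = 149 px.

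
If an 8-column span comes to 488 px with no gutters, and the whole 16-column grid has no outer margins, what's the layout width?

976 px

8c = 488 → c = 61 px.
Summing: 976 = 976 px.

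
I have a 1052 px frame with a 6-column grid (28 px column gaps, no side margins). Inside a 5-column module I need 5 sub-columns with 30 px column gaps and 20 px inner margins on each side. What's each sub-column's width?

6 columns + 5 column gaps: 6c + 5·28 = 1052.
6c = 1052 − 140 = 912, so c = 152 px.
5 columns plus 4 column gaps: 760 + 112 = 872 px.
Inner content = 872 − 2·20 = 832 px.
Subtracting 4 column gaps of 30 leaves 712 for 5 columns, so d = 142.4 px.

142.4 px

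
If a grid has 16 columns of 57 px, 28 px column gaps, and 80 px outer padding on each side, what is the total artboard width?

Adding margins, columns and gutters: 160 + 912 + 420 = 1492 px.

1492 px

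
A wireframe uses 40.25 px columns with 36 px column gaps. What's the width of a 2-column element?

2-column span = 2·40.25 + 1·36 = 116.5 px.

116.5 px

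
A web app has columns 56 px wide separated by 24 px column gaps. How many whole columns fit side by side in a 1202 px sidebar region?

15 columns: 15·56 + 14·24 = 1176 px ≤ 1202.
16 columns: 1256 px > 1202. So 15.

15 columns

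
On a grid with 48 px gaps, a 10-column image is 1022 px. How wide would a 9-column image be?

915 px

1022 − 9·48 = 590; ÷10 gives c = 59 px.
Span of 9: 9·59 + 8·48 = 531 + 384 = 915 px.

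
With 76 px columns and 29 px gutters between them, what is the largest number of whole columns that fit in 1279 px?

12 columns

Each extra column adds 76 + 29 = 105 px.
(1279 + 29) / 105 = 12.46, so 12 columns fit.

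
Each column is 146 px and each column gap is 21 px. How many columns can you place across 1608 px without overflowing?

9 columns

9 columns: 9·146 + 8·21 = 1482 px ≤ 1608.
10 columns: 1649 px > 1608. So 9.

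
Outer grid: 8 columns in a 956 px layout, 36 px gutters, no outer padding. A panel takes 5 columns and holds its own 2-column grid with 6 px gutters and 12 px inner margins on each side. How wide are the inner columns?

277 px

8c + 7·36 = 956 → 8c = 704 → c = 88 px.
5-column span = 5·88 + 4·36 = 584 px.
Inner content = 584 − 2·12 = 560 px.
560 − 1·6 = 554; ÷2 gives d = 277 px.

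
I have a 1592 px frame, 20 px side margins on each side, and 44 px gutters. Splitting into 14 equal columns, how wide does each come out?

70 px

Take off 40 px of margins, leaving 1552 px.
1552 − 13·44 = 980; ÷14 gives c = 70 px.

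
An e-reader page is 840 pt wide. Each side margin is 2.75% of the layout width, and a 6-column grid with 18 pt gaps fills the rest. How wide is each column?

117.3 pt

840 × (1 − 2·2.75%) = 840 × 94.5% = 793.8 pt for the columns.
793.8 − 5·18 = 703.8; ÷6 gives c = 117.3 pt.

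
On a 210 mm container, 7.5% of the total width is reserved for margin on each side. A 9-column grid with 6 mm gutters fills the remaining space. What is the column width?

14.5 mm

Margins: 7.5% × 210 = 15.75 mm each, so content = 210 − 31.5 = 178.5 mm.
9c + 8·6 = 178.5 → 9c = 130.5 → c = 14.5 mm.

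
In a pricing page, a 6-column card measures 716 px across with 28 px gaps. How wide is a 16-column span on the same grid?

6c + 5·28 = 716 → 6c = 576 → c = 96 px.
16 columns plus 15 gaps: 1536 + 420 = 1956 px.

1956 px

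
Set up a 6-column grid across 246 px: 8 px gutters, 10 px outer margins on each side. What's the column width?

31 px

Subtract both margins: 246 − 2·10 = 226 px.
6c + 5·8 = 226 → 6c = 186 → c = 31 px.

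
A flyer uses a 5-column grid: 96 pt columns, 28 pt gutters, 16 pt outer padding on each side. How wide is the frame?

Adding margins, columns and gutters: 32 + 480 + 112 = 624 pt.

624 pt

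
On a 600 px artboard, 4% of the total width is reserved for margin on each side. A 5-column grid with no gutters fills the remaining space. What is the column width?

110.4 px

Margins: 4% × 600 = 24 px each, so content = 600 − 48 = 552 px.
5c = 552 → c = 110.4 px.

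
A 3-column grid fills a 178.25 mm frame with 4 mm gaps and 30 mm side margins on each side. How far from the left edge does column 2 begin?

70.75 mm

Content = 178.25 − 2·30 = 118.25 mm.
Subtracting 2 gaps of 4 leaves 110.25 for 3 columns, so c = 36.75 mm.
Each column+gutter stride is 40.75 mm; 1 of them past the 30 mm margin is 30 + 40.75 = 70.75 mm.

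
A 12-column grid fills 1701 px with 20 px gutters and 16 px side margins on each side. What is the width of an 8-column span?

1106 px

Content width = 1701 − 2·16 = 1669 px.
1669 − 11·20 = 1449; ÷12 gives c = 120.75 px.
8-column span = 8·120.75 + 7·20 = 1106 px.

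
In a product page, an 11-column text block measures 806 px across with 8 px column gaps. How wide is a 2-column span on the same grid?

140 px

806 − 10·8 = 726; ÷11 gives c = 66 px.
2-column span = 2·66 + 1·8 = 140 px.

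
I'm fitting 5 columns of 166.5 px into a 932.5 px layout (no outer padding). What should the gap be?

25 px

5·166.5 + 4g = 932.5 → 4g = 100 → g = 25 px.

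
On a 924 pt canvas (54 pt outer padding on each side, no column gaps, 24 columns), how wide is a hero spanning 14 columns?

Content width = 924 − 2·54 = 816 pt.
With no column gaps, each column is 816/24 = 34 pt.
14-column span = 14·34 = 476 pt.

476 pt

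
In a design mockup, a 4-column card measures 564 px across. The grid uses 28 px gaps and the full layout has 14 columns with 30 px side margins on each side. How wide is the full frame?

2104 px

Subtracting 3 gaps of 28 leaves 480 for 4 columns, so c = 120 px.
Total width: 2·30 + 14·120 + 13·28 = 2104 px.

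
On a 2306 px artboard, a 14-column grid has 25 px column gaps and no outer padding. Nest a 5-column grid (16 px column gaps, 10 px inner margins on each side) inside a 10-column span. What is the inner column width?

311.2 px

2306 − 13·25 = 1981; ÷14 gives c = 141.5 px.
10 columns plus 9 column gaps: 1415 + 225 = 1640 px.
Inner content = 1640 − 2·10 = 1620 px.
5d + 4·16 = 1620 → 5d = 1556 → d = 311.2 px.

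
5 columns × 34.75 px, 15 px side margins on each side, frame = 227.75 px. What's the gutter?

Content width = 227.75 − 2·15 = 197.75 px.
5 columns take 5·34.75 = 173.75 px; remaining 24 splits into 4 gutters.
g = 24 / 4 = 6 px.

6 px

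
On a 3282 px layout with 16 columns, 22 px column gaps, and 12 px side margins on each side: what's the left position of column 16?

3087 px

Subtract both margins: 3282 − 2·12 = 3258 px.
16 columns + 15 column gaps: 16c + 15·22 = 3258.
16c = 3258 − 330 = 2928, so c = 183 px.
Each column+gutter stride is 205 px; 15 of them past the 12 px margin is 12 + 3075 = 3087 px.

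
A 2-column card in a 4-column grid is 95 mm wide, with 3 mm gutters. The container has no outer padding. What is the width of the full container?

95 − 1·3 = 92; ÷2 gives c = 46 mm.
Container = 4·46 + 3·3 = 184 + 9 = 193 mm.

193 mm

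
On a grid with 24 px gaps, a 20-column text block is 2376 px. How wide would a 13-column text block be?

2376 − 19·24 = 1920; ÷20 gives c = 96 px.
13-column span = 13·96 + 12·24 = 1536 px.

1536 px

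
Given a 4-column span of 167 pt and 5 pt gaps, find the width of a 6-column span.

253 pt

4 columns + 3 gaps: 4c + 3·5 = 167.
4c = 167 − 15 = 152, so c = 38 pt.
Span of 6: 6·38 + 5·5 = 228 + 25 = 253 pt.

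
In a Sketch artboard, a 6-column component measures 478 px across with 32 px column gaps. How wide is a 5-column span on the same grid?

393 px

6c + 5·32 = 478 → 6c = 318 → c = 53 px.
5-column span = 5·53 + 4·32 = 393 px.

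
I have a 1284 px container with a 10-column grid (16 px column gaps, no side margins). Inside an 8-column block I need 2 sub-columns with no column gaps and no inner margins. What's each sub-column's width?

10 columns + 9 column gaps: 10c + 9·16 = 1284.
10c = 1284 − 144 = 1140, so c = 114 px.
8-column span = 8·114 + 7·16 = 1024 px.
2d = 1024 → d = 512 px.

512 px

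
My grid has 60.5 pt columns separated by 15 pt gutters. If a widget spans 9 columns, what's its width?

664.5 pt

9 columns plus 8 gutters: 544.5 + 120 = 664.5 pt.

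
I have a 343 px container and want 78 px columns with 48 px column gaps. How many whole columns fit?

3 columns: 3·78 + 2·48 = 330 px ≤ 343.
4 columns: 456 px > 343. So 3.

3 columns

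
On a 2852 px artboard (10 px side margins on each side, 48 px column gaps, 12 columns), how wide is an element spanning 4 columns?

Take off 20 px of margins, leaving 2832 px.
12 columns + 11 column gaps: 12c + 11·48 = 2832.
12c = 2832 − 528 = 2304, so c = 192 px.
Span of 4: 4·192 + 3·48 = 768 + 144 = 912 px.

912 px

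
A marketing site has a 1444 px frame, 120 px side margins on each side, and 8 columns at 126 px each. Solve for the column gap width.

Take off 240 px of margins, leaving 1204 px.
8·126 + 7g = 1204 → 7g = 196 → g = 28 px.

28 px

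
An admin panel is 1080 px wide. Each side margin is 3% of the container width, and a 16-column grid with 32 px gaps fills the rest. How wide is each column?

33.45 px

Margins: 3% × 1080 = 32.4 px each, so content = 1080 − 64.8 = 1015.2 px.
Subtracting 15 gaps of 32 leaves 535.2 for 16 columns, so c = 33.45 px.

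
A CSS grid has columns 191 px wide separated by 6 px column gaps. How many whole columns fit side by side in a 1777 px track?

9 columns

Each extra column adds 191 + 6 = 197 px.
(1777 + 6) / 197 = 9.05, so 9 columns fit.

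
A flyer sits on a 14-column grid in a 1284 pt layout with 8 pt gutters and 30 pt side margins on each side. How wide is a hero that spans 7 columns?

Inside the margins: 1284 − 60 = 1224 pt.
14 columns + 13 gutters: 14c + 13·8 = 1224.
14c = 1224 − 104 = 1120, so c = 80 pt.
Span of 7: 7·80 + 6·8 = 560 + 48 = 608 pt.

608 pt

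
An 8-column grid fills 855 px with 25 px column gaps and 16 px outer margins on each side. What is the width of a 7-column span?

717 px

Inside the margins: 855 − 32 = 823 px.
8 columns + 7 column gaps: 8c + 7·25 = 823.
8c = 823 − 175 = 648, so c = 81 px.
7-column span = 7·81 + 6·25 = 717 px.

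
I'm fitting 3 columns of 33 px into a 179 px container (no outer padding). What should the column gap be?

40 px

Columns use 99 px, leaving 80 px across 2 column gaps = 40 px each.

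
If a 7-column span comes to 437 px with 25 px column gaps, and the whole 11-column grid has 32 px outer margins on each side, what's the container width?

765 px

7c + 6·25 = 437 → 7c = 287 → c = 41 px.
Adding margins, columns and gutters: 64 + 451 + 250 = 765 px.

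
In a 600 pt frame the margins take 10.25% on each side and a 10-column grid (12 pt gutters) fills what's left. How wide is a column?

36.9 pt

Each margin = 10.25% of 600 = 61.5 pt; content = 600 − 2·61.5 = 477 pt.
Subtracting 9 gutters of 12 leaves 369 for 10 columns, so c = 36.9 pt.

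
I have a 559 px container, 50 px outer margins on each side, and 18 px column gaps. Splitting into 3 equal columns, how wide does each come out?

141 px

Content width = 559 − 2·50 = 459 px.
3 columns + 2 column gaps: 3c + 2·18 = 459.
3c = 459 − 36 = 423, so c = 141 px.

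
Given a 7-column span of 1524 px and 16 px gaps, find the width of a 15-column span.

3284 px

Subtracting 6 gaps of 16 leaves 1428 for 7 columns, so c = 204 px.
15-column span = 15·204 + 14·16 = 3284 px.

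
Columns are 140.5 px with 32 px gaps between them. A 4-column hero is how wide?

658 px

4 columns plus 3 gaps: 562 + 96 = 658 px.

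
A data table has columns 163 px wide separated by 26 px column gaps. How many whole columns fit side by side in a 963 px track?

5 columns

5 columns: 5·163 + 4·26 = 919 px ≤ 963.
6 columns: 1108 px > 963. So 5.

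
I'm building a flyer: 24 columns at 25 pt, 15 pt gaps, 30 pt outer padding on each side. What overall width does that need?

1005 pt

Frame = 2·30 + 24·25 + 23·15 = 60 + 600 + 345 = 1005 pt.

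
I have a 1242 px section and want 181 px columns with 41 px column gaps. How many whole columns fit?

k columns need k·181 + (k−1)·41 = k·222 − 41.
k·222 − 41 ≤ 1242 → k ≤ 1283 / 222 ≈ 5.78, so k = 5.

5 columns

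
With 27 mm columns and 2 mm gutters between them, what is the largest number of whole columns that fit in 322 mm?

11 columns

k columns need k·27 + (k−1)·2 = k·29 − 2.
k·29 − 2 ≤ 322 → k ≤ 324 / 29 ≈ 11.17, so k = 11.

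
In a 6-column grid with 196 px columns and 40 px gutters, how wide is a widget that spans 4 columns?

904 px

4-column span = 4·196 + 3·40 = 904 px.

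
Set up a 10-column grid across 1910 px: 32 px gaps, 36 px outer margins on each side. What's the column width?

155 px

Subtract both margins: 1910 − 2·36 = 1838 px.
10 columns + 9 gaps: 10c + 9·32 = 1838.
10c = 1838 − 288 = 1550, so c = 155 px.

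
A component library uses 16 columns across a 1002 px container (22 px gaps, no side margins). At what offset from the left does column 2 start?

1002 − 15·22 = 672; ÷16 gives c = 42 px.
Each column+gutter stride is 64 px; with no margin, 1 of them is 64 px.

64 px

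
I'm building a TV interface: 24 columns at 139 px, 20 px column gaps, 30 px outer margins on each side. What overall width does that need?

3856 px

Adding margins, columns and gutters: 60 + 3336 + 460 = 3856 px.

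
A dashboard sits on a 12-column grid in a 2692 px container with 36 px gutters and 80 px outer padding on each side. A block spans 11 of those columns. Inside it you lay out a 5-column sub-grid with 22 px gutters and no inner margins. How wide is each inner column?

446 px

Subtract both margins: 2692 − 2·80 = 2532 px.
Subtracting 11 gutters of 36 leaves 2136 for 12 columns, so c = 178 px.
11-column span = 11·178 + 10·36 = 2318 px.
5 columns + 4 gutters: 5d + 4·22 = 2318.
5d = 2318 − 88 = 2230, so d = 446 px.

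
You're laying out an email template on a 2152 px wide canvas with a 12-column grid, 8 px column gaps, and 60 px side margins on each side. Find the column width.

162 px

Take off 120 px of margins, leaving 2032 px.
12c + 11·8 = 2032 → 12c = 1944 → c = 162 px.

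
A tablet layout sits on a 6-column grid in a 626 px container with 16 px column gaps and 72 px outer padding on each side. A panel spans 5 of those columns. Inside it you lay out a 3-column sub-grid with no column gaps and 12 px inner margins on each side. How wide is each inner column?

Take off 144 px of margins, leaving 482 px.
6 columns + 5 column gaps: 6c + 5·16 = 482.
6c = 482 − 80 = 402, so c = 67 px.
5 columns plus 4 column gaps: 335 + 64 = 399 px.
Inner content = 399 − 2·12 = 375 px.
With no column gaps, each column is 375/3 = 125 px.

125 px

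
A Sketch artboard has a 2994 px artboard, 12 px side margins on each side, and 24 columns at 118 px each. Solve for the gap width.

Content width = 2994 − 2·12 = 2970 px.
24·118 + 23g = 2970 → 23g = 138 → g = 6 px.

6 px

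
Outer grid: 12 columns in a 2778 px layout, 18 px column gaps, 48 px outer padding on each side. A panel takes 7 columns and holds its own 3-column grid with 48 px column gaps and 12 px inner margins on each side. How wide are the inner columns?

Inside the margins: 2778 − 96 = 2682 px.
Subtracting 11 column gaps of 18 leaves 2484 for 12 columns, so c = 207 px.
Span of 7: 7·207 + 6·18 = 1449 + 108 = 1557 px.
Inner content = 1557 − 2·12 = 1533 px.
3d + 2·48 = 1533 → 3d = 1437 → d = 479 px.

479 px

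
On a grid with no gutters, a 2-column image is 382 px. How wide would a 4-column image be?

With no gutters, each column is 382/2 = 191 px.
With no gutters, 4 columns span 4·191 = 764 px.

764 px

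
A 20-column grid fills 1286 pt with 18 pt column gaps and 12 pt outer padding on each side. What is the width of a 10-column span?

622 pt

Subtract both margins: 1286 − 2·12 = 1262 pt.
20c + 19·18 = 1262 → 20c = 920 → c = 46 pt.
Span of 10: 10·46 + 9·18 = 460 + 162 = 622 pt.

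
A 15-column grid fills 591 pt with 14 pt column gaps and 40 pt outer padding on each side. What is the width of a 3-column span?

91 pt

Content width = 591 − 2·40 = 511 pt.
15 columns + 14 column gaps: 15c + 14·14 = 511.
15c = 511 − 196 = 315, so c = 21 pt.
3-column span = 3·21 + 2·14 = 91 pt.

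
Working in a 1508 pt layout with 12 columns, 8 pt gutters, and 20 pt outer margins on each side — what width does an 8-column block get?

976 pt

Inside the margins: 1508 − 40 = 1468 pt.
12c + 11·8 = 1468 → 12c = 1380 → c = 115 pt.
8-column span = 8·115 + 7·8 = 976 pt.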